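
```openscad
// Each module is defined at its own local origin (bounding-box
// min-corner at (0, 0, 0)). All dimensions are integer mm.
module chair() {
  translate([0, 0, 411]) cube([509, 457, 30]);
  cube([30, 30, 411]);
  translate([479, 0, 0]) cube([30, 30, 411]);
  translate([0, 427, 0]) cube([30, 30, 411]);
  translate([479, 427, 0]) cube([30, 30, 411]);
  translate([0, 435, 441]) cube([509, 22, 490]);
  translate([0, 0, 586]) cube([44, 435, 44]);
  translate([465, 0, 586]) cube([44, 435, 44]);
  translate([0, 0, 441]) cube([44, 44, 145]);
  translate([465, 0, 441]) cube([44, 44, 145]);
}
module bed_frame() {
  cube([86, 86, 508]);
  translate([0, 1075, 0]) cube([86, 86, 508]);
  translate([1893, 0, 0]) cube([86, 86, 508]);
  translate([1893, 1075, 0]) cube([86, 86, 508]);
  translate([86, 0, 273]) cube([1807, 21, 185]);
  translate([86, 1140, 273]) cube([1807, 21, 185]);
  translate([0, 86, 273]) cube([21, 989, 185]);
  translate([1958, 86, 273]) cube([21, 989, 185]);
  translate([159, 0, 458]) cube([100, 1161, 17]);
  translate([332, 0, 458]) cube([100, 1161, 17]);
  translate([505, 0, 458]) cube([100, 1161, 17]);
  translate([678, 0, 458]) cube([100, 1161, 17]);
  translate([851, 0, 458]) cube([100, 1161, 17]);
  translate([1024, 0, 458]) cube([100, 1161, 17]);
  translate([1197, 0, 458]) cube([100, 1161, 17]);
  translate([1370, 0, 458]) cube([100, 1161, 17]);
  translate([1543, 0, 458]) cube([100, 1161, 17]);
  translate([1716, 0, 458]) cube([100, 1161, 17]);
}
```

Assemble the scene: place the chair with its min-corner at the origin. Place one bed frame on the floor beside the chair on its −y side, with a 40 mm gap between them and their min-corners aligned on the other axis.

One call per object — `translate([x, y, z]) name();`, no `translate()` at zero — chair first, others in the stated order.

chair();
translate([0, -1201, 0]) bed_frame();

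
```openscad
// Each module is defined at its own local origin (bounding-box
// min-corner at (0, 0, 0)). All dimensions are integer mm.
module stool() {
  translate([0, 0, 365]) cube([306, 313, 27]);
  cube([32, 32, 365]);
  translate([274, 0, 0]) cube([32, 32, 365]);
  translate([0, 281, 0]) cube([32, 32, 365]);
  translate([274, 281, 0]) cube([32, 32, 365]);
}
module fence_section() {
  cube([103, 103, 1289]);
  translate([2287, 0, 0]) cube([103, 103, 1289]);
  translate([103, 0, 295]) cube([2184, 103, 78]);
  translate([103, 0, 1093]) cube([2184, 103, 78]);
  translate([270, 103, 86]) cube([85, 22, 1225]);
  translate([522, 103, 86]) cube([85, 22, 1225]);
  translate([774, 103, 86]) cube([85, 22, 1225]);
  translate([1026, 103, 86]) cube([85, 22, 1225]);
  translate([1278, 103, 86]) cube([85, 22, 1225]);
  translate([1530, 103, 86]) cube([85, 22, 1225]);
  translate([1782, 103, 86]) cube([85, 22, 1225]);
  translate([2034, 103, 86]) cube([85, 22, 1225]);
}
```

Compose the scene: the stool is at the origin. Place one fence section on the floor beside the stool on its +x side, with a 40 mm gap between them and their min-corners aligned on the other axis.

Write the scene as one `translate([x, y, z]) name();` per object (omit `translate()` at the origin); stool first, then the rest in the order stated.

stool();
translate([346, 0, 0]) fence_section();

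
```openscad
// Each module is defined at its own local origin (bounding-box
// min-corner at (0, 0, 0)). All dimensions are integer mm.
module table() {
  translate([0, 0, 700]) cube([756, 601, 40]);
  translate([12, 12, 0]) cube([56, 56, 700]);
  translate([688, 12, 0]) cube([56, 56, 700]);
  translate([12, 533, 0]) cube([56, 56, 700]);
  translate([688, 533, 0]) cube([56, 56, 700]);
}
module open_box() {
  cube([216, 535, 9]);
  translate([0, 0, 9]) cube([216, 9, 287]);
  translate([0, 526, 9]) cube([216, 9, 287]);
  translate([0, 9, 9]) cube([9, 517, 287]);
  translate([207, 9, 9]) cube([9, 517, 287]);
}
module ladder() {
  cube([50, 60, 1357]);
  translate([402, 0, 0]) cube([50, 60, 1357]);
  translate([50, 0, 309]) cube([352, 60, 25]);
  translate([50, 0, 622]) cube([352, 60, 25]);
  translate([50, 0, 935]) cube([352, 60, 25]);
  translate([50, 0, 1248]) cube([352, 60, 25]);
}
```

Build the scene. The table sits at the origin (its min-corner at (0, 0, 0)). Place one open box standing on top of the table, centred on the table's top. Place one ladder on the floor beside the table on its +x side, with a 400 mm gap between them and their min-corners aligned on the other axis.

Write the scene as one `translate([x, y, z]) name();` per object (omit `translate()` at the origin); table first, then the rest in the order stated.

table();
translate([270, 33, 740]) open_box();
translate([1156, 0, 0]) ladder();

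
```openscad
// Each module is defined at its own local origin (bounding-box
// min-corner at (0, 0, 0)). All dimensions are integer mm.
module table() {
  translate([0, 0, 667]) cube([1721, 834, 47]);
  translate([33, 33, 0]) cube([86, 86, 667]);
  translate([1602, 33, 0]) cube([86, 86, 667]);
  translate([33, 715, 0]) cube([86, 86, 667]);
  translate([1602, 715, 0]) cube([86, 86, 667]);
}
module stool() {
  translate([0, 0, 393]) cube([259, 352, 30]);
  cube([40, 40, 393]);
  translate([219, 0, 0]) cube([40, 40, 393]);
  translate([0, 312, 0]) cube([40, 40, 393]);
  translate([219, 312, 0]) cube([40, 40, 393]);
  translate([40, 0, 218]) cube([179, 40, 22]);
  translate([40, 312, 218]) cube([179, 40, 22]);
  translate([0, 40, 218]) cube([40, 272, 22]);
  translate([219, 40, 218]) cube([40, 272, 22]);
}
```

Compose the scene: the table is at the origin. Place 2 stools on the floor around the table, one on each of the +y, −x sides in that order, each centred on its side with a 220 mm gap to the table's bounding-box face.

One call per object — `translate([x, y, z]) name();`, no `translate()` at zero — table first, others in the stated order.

table();
translate([731, 1054, 0]) stool();
translate([-479, 241, 0]) stool();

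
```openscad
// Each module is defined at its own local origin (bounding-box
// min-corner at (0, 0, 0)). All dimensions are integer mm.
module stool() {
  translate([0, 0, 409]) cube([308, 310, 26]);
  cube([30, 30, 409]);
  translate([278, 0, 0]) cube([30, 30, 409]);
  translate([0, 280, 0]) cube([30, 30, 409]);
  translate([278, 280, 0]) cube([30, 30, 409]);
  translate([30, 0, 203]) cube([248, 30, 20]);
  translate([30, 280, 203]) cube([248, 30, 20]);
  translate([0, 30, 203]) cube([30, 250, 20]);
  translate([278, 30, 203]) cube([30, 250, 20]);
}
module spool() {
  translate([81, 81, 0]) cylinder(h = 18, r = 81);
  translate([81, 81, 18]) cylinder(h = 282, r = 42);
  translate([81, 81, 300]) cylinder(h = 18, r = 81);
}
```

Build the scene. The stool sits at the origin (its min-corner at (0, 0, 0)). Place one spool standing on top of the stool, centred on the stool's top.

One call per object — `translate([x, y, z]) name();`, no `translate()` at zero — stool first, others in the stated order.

stool();
translate([73, 74, 435]) spool();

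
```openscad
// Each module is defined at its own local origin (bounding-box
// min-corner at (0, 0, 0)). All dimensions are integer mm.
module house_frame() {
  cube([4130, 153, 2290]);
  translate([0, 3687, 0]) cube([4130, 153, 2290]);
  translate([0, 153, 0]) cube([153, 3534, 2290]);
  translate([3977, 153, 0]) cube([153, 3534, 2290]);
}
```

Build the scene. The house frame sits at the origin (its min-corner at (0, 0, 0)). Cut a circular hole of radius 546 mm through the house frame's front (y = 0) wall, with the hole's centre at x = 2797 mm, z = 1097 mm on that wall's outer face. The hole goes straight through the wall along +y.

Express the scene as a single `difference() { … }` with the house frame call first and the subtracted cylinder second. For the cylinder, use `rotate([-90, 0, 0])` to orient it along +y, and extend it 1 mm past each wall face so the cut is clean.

difference() {
  house_frame();
  translate([2797, -1, 1097]) rotate([-90, 0, 0]) cylinder(h = 155, r = 546);
}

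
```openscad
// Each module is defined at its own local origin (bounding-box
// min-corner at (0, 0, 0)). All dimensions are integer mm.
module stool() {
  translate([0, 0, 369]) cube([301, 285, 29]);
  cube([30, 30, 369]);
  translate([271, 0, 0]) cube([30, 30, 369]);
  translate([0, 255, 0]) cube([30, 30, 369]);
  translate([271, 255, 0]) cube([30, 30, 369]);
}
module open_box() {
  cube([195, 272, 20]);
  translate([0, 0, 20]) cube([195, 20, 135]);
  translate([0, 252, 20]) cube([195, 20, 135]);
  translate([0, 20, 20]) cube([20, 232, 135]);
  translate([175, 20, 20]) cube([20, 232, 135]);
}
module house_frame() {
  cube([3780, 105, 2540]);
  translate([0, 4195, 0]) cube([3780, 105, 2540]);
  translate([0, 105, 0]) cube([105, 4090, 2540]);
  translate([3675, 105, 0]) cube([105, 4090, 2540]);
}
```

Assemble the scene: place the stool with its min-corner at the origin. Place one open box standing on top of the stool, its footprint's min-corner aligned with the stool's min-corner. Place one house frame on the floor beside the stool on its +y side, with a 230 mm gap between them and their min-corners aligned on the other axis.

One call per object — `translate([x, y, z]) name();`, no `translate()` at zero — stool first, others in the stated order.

stool();
translate([0, 0, 398]) open_box();
translate([0, 515, 0]) house_frame();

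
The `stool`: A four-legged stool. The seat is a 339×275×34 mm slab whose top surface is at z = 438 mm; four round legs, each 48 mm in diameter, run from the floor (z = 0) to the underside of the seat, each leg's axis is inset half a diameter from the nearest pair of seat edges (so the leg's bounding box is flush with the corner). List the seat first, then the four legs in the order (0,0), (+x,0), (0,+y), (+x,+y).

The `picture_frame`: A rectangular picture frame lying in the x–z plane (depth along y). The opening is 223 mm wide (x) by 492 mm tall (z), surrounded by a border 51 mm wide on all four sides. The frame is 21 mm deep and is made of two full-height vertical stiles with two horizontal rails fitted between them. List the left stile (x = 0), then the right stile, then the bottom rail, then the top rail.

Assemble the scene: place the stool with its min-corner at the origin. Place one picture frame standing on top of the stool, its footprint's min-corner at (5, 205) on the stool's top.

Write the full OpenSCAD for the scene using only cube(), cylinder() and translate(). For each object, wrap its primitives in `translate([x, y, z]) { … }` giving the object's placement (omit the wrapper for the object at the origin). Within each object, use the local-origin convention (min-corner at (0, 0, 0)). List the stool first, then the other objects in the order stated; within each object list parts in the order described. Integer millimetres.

translate([0, 0, 404]) cube([339, 275, 34]);
translate([24, 24, 0]) cylinder(h = 404, r = 24);
translate([315, 24, 0]) cylinder(h = 404, r = 24);
translate([24, 251, 0]) cylinder(h = 404, r = 24);
translate([315, 251, 0]) cylinder(h = 404, r = 24);
translate([5, 205, 438]) {
  cube([51, 21, 594]);
  translate([274, 0, 0]) cube([51, 21, 594]);
  translate([51, 0, 0]) cube([223, 21, 51]);
  translate([51, 0, 543]) cube([223, 21, 51]);
}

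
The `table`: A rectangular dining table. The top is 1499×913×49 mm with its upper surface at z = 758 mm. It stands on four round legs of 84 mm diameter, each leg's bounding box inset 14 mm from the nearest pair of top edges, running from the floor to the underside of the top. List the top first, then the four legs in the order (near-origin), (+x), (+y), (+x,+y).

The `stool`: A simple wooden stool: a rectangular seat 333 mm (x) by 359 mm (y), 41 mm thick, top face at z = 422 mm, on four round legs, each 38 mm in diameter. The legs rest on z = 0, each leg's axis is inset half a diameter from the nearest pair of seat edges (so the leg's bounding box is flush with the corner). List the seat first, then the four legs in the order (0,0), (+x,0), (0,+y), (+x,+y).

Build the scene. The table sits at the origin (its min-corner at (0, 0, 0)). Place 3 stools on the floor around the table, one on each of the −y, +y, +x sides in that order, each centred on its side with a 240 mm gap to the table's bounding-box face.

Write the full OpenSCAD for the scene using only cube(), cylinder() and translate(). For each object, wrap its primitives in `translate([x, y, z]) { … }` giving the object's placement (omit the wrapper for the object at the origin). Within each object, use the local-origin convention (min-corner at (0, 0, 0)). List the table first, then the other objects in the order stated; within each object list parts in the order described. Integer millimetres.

translate([0, 0, 709]) cube([1499, 913, 49]);
translate([56, 56, 0]) cylinder(h = 709, r = 42);
translate([1443, 56, 0]) cylinder(h = 709, r = 42);
translate([56, 857, 0]) cylinder(h = 709, r = 42);
translate([1443, 857, 0]) cylinder(h = 709, r = 42);
translate([583, -599, 0]) {
  translate([0, 0, 381]) cube([333, 359, 41]);
  translate([19, 19, 0]) cylinder(h = 381, r = 19);
  translate([314, 19, 0]) cylinder(h = 381, r = 19);
  translate([19, 340, 0]) cylinder(h = 381, r = 19);
  translate([314, 340, 0]) cylinder(h = 381, r = 19);
}
translate([583, 1153, 0]) {
  translate([0, 0, 381]) cube([333, 359, 41]);
  translate([19, 19, 0]) cylinder(h = 381, r = 19);
  translate([314, 19, 0]) cylinder(h = 381, r = 19);
  translate([19, 340, 0]) cylinder(h = 381, r = 19);
  translate([314, 340, 0]) cylinder(h = 381, r = 19);
}
translate([1739, 277, 0]) {
  translate([0, 0, 381]) cube([333, 359, 41]);
  translate([19, 19, 0]) cylinder(h = 381, r = 19);
  translate([314, 19, 0]) cylinder(h = 381, r = 19);
  translate([19, 340, 0]) cylinder(h = 381, r = 19);
  translate([314, 340, 0]) cylinder(h = 381, r = 19);
}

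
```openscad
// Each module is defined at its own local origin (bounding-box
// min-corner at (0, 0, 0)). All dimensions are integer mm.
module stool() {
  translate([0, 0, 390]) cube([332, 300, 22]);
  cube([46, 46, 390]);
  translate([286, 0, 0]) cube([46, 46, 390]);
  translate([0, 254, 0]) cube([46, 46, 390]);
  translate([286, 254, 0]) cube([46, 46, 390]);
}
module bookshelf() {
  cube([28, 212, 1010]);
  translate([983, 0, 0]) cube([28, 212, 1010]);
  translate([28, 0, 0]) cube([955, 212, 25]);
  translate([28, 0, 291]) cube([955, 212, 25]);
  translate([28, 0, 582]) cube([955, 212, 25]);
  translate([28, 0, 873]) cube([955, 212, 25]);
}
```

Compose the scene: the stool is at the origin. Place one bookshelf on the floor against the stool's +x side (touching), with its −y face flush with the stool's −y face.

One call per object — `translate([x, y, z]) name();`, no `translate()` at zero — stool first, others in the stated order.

stool();
translate([332, 0, 0]) bookshelf();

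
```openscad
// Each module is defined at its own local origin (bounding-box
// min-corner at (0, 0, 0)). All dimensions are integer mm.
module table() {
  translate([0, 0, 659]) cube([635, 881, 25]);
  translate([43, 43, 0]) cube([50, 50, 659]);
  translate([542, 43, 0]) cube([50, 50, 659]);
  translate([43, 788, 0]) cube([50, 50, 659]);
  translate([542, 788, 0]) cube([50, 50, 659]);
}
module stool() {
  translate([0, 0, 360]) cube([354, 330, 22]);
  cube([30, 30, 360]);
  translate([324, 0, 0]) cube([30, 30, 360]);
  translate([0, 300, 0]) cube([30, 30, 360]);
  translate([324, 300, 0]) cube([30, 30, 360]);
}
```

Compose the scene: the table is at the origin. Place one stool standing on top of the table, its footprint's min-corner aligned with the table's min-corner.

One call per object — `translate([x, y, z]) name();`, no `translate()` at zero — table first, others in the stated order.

table();
translate([0, 0, 684]) stool();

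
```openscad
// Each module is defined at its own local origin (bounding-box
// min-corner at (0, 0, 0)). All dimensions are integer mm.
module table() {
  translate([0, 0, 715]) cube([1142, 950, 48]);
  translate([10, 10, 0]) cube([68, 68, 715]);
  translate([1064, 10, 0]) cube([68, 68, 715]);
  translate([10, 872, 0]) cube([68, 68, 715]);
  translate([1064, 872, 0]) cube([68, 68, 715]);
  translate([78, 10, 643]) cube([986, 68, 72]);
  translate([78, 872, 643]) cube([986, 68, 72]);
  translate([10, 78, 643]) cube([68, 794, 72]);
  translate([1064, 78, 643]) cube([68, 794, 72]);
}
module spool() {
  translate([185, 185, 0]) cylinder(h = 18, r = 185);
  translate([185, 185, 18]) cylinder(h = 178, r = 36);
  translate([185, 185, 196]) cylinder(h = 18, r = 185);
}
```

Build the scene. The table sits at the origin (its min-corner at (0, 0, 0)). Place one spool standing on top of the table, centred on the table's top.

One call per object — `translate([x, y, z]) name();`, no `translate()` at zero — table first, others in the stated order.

table();
translate([386, 290, 763]) spool();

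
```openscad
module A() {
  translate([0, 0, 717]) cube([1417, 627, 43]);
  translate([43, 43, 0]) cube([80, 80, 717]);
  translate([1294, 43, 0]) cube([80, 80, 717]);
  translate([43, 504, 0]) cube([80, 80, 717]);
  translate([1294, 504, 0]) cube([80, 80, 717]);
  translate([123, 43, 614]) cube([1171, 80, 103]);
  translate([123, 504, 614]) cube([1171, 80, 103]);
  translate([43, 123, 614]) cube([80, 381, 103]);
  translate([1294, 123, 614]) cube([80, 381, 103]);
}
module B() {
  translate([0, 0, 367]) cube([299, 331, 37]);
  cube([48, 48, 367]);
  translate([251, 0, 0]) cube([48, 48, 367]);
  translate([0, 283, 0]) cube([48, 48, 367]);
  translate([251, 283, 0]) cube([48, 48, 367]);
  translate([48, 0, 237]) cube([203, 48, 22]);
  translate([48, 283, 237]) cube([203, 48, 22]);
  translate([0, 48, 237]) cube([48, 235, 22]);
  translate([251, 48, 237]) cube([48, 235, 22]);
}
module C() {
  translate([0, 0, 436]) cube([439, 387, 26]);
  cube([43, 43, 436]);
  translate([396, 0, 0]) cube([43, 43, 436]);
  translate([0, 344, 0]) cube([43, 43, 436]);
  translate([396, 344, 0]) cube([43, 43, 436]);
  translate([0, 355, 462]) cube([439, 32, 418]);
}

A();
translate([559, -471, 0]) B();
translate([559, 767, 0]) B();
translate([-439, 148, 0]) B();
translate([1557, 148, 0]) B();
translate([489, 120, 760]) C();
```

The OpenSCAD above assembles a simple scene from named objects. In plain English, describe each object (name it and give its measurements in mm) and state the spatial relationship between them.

A is a table: top 1417 mm (x) × 627 mm (y), 43 mm thick, upper face at z = 760 mm, on four 80×80 mm square legs, each inset 43 mm from the nearest pair of top edges, running from z = 0 to the bottom of the top. Four apron rails, 80 mm thick and 103 mm tall, run between adjacent legs with their top edges flush with the underside of the top and their outer faces flush with the legs' outer faces.

B is a four-legged stool. The seat is a 299×331×37 mm slab whose top surface is at z = 404 mm; four square legs, each 48×48 mm in cross-section, run from the floor (z = 0) to the underside of the seat, each flush with a corner of the seat. Four stretchers, 48 mm wide and 22 mm tall, connect adjacent legs with their undersides at z = 237 mm, each running between the inner faces of the legs it joins and aligned with the legs' outer faces on the other axis.

C is a chair: 439×387 mm seat, 26 mm thick, top at z = 462 mm, on four 43 mm square corner legs flush with the seat edges. A 32 mm thick backrest slab spans the full seat width, extending 418 mm above the seat top, its back face flush with the seat's +y edge.

Four stools sit around the table at the −y, +y, −x, +x sides. The chair is on top of the table, centred.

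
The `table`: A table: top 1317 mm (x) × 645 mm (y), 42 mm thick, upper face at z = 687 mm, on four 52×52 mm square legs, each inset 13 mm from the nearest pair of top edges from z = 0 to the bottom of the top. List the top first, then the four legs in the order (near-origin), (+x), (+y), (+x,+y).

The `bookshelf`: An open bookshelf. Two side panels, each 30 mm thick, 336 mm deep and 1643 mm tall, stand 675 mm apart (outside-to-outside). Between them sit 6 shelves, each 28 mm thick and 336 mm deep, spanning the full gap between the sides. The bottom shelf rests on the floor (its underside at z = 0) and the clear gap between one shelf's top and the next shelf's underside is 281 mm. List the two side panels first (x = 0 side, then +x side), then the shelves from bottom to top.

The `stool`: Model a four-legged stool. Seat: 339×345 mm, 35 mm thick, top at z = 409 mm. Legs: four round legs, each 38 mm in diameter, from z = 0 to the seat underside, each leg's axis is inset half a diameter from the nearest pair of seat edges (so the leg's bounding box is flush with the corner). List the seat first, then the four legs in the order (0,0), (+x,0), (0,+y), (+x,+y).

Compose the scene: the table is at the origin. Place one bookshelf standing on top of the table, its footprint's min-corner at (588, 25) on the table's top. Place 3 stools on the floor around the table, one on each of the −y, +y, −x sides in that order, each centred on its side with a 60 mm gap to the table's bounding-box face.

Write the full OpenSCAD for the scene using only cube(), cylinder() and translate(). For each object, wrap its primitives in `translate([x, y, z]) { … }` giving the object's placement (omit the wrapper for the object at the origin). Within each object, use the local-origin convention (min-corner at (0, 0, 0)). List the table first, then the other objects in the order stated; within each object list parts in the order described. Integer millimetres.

translate([0, 0, 645]) cube([1317, 645, 42]);
translate([13, 13, 0]) cube([52, 52, 645]);
translate([1252, 13, 0]) cube([52, 52, 645]);
translate([13, 580, 0]) cube([52, 52, 645]);
translate([1252, 580, 0]) cube([52, 52, 645]);
translate([588, 25, 687]) {
  cube([30, 336, 1643]);
  translate([645, 0, 0]) cube([30, 336, 1643]);
  translate([30, 0, 0]) cube([615, 336, 28]);
  translate([30, 0, 309]) cube([615, 336, 28]);
  translate([30, 0, 618]) cube([615, 336, 28]);
  translate([30, 0, 927]) cube([615, 336, 28]);
  translate([30, 0, 1236]) cube([615, 336, 28]);
  translate([30, 0, 1545]) cube([615, 336, 28]);
}
translate([489, -405, 0]) {
  translate([0, 0, 374]) cube([339, 345, 35]);
  translate([19, 19, 0]) cylinder(h = 374, r = 19);
  translate([320, 19, 0]) cylinder(h = 374, r = 19);
  translate([19, 326, 0]) cylinder(h = 374, r = 19);
  translate([320, 326, 0]) cylinder(h = 374, r = 19);
}
translate([489, 705, 0]) {
  translate([0, 0, 374]) cube([339, 345, 35]);
  translate([19, 19, 0]) cylinder(h = 374, r = 19);
  translate([320, 19, 0]) cylinder(h = 374, r = 19);
  translate([19, 326, 0]) cylinder(h = 374, r = 19);
  translate([320, 326, 0]) cylinder(h = 374, r = 19);
}
translate([-399, 150, 0]) {
  translate([0, 0, 374]) cube([339, 345, 35]);
  translate([19, 19, 0]) cylinder(h = 374, r = 19);
  translate([320, 19, 0]) cylinder(h = 374, r = 19);
  translate([19, 326, 0]) cylinder(h = 374, r = 19);
  translate([320, 326, 0]) cylinder(h = 374, r = 19);
}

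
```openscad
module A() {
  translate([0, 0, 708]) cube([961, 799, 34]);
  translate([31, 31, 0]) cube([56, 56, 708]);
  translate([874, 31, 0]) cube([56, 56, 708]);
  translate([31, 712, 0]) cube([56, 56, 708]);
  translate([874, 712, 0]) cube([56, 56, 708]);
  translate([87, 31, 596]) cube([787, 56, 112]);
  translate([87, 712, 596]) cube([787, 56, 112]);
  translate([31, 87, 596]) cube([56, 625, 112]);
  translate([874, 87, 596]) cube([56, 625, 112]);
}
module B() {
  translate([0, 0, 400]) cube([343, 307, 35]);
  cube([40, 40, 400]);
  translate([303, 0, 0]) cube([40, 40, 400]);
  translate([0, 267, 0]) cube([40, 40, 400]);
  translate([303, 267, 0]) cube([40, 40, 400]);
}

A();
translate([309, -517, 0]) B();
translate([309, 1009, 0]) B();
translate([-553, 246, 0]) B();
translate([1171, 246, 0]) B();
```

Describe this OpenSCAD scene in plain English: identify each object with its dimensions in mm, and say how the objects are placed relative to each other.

A is a rectangular dining table. The top is 961×799×34 mm with its upper surface at z = 742 mm. It stands on four 56×56 mm square legs, each inset 31 mm from the nearest pair of top edges, running from the floor to the underside of the top. Four apron rails, 56 mm thick and 112 mm tall, run between adjacent legs with their top edges flush with the underside of the top and their outer faces flush with the legs' outer faces.

B is a simple wooden stool: a rectangular seat 343 mm (x) by 307 mm (y), 35 mm thick, top face at z = 435 mm, on four square legs, each 40×40 mm in cross-section. The legs rest on z = 0, each flush with a corner of the seat.

Four stools sit around the table at the −y, +y, −x, +x sides.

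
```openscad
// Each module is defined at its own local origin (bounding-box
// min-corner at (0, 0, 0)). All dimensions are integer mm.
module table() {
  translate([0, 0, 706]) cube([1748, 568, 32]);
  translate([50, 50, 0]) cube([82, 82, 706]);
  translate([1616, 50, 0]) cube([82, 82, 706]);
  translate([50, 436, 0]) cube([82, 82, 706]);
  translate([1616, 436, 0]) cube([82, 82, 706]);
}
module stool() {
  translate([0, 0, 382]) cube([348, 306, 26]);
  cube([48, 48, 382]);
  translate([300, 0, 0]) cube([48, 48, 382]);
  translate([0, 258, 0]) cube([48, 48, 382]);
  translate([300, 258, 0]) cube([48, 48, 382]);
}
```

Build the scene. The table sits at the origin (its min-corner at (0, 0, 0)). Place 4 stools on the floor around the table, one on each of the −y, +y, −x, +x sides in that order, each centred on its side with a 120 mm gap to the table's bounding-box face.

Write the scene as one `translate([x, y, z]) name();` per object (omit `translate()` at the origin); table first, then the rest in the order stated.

table();
translate([700, -426, 0]) stool();
translate([700, 688, 0]) stool();
translate([-468, 131, 0]) stool();
translate([1868, 131, 0]) stool();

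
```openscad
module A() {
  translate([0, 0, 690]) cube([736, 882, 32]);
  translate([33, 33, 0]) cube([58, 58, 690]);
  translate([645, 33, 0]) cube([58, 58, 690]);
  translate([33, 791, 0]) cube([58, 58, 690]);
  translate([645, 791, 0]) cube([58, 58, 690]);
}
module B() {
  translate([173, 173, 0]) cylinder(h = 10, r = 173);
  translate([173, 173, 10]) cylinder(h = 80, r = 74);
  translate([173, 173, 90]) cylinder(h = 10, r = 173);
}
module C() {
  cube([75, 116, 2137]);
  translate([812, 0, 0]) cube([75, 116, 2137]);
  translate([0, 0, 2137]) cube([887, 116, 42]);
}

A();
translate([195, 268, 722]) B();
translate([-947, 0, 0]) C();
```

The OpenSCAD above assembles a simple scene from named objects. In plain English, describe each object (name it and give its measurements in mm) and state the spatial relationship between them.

A is a table: top 736 mm (x) × 882 mm (y), 32 mm thick, upper face at z = 722 mm, on four 58×58 mm square legs, each inset 33 mm from the nearest pair of top edges, running from z = 0 to the bottom of the top.

B is a spool: two coaxial disc flanges of radius 173 mm and thickness 10 mm, joined by a core cylinder of radius 74 mm and height 80 mm. The lower flange rests on z = 0 and the three cylinders share a vertical axis.

C is a rectangular door frame: two vertical jambs of 75×116 mm section, 2137 mm tall, with a clear opening 737 mm wide between their inner faces. A header 42 mm tall and 116 mm deep lies on top of the jambs and spans the full outside width.

The spool is on top of the table, centred. The door frame is on the floor beside the table on its −x side.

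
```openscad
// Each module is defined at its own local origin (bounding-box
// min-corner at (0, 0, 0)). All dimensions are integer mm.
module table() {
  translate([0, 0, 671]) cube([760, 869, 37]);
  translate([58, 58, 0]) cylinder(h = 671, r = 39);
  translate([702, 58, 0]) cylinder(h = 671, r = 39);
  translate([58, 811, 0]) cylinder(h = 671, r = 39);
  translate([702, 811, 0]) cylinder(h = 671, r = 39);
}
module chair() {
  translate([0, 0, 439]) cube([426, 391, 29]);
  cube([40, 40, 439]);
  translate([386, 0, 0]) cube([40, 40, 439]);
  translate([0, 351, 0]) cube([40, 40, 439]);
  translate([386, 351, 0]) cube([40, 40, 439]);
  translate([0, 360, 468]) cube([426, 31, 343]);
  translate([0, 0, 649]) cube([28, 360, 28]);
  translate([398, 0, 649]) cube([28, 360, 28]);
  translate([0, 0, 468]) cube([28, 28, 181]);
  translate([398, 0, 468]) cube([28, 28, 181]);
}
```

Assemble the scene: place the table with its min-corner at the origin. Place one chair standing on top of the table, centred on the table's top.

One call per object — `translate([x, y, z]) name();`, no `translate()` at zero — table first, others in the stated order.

table();
translate([167, 239, 708]) chair();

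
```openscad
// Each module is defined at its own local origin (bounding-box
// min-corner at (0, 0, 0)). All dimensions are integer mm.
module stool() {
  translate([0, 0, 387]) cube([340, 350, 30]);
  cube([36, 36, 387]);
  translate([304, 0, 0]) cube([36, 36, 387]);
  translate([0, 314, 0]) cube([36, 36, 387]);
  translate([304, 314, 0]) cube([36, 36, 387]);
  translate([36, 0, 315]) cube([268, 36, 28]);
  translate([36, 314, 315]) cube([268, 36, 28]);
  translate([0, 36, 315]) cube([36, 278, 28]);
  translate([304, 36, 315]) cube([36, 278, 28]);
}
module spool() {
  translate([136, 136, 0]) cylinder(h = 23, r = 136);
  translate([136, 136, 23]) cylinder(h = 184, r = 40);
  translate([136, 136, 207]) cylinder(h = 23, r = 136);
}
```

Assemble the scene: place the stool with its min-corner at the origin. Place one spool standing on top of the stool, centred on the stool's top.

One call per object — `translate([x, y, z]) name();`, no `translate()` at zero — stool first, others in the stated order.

stool();
translate([34, 39, 417]) spool();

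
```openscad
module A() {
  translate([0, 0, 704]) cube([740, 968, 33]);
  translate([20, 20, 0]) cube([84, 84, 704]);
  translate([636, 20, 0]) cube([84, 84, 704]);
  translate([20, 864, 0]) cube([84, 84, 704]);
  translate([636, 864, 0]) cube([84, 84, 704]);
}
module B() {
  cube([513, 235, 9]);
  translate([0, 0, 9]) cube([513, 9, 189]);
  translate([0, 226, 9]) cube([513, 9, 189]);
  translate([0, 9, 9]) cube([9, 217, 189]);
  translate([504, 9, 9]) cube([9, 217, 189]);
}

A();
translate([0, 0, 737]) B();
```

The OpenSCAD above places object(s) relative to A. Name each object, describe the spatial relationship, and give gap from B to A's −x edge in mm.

The open box's min-x is at 0; the table's min-x is 0; gap = 0 mm.

A is a table. B is an open box. The open box is on top of the table. The gap from the open box to the table's −x edge is 0 mm.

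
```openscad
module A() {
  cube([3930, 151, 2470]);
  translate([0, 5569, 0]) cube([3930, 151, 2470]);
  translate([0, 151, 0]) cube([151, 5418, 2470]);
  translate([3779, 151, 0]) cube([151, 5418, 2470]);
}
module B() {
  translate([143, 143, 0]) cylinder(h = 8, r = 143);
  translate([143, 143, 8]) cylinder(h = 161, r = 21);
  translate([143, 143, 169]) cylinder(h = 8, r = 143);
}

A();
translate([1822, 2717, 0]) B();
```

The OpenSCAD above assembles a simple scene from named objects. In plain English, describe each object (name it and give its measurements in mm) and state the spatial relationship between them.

A is the wall frame of a small rectangular building: four walls, each 2470 mm tall and 151 mm thick, enclosing a footprint 3930 mm (x) by 5720 mm (y) outside-to-outside, with no floor or roof. The front and back walls (the −y and +y sides) span the full width; the two side walls fit between them.

B is a spool: two coaxial disc flanges of radius 143 mm and thickness 8 mm, joined by a core cylinder of radius 21 mm and height 161 mm. The lower flange rests on z = 0 and the three cylinders share a vertical axis.

The spool sits inside the house frame, centred.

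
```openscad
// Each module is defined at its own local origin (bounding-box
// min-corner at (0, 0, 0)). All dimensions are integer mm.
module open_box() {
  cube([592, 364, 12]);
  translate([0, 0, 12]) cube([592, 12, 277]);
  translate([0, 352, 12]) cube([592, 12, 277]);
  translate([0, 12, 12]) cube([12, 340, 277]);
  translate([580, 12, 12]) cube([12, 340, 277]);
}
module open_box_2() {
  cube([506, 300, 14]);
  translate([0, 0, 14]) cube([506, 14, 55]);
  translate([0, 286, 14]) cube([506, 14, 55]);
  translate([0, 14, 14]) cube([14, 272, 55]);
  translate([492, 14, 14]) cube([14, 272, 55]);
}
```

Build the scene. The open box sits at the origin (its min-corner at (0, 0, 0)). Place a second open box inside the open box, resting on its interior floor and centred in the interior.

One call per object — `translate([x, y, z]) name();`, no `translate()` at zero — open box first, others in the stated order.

open_box();
translate([43, 32, 12]) open_box_2();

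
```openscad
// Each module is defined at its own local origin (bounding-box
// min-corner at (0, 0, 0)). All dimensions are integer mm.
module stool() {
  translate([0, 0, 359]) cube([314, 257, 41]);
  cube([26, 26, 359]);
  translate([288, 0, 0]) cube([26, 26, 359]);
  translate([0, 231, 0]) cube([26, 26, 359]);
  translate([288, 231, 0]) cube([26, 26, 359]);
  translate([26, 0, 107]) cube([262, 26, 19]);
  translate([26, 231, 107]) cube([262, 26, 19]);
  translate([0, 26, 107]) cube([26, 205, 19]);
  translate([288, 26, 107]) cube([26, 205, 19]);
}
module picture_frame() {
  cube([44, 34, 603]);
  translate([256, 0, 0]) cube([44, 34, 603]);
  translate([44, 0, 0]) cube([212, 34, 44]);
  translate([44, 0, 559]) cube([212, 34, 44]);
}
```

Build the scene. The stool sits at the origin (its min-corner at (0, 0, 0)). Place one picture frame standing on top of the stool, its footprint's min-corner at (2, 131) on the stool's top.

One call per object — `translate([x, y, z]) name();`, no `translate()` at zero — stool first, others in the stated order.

stool();
translate([2, 131, 400]) picture_frame();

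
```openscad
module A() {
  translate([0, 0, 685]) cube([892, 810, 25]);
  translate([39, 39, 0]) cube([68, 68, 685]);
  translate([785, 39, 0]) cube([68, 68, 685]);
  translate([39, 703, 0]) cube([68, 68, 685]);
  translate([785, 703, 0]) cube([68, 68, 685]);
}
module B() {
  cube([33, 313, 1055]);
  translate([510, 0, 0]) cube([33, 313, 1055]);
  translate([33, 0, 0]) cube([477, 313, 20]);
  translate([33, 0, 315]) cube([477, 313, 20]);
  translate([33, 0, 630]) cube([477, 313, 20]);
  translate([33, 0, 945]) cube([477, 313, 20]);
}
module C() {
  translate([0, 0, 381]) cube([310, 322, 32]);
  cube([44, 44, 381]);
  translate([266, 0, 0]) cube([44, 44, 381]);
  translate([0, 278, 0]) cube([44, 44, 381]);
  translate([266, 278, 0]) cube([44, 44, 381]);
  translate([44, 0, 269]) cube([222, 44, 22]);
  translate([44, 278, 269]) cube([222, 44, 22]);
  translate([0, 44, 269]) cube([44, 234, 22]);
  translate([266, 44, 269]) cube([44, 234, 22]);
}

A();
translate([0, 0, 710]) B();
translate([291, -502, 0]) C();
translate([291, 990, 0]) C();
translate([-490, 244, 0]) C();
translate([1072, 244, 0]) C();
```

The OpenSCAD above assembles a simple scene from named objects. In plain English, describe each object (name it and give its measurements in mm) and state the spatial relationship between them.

A is a rectangular dining table. The top is 892×810×25 mm with its upper surface at z = 710 mm. It stands on four 68×68 mm square legs, each inset 39 mm from the nearest pair of top edges, running from the floor to the underside of the top.

B is a bookshelf 543 mm wide overall, 313 mm deep and 1055 mm tall. The two sides are 33 mm thick vertical panels. 4 horizontal shelves of 20 mm thickness span between the inner faces of the sides; the lowest shelf sits on the floor and shelves are stacked with a clear vertical gap of 295 mm between each pair.

C is a simple wooden stool: a rectangular seat 310 mm (x) by 322 mm (y), 32 mm thick, top face at z = 413 mm, on four square legs, each 44×44 mm in cross-section. The legs rest on z = 0, each flush with a corner of the seat. Four stretchers, 44 mm wide and 22 mm tall, connect adjacent legs with their undersides at z = 269 mm, each running between the inner faces of the legs it joins and aligned with the legs' outer faces on the other axis.

The bookshelf is on top of the table. Four stools sit around the table at the −y, +y, −x, +x sides.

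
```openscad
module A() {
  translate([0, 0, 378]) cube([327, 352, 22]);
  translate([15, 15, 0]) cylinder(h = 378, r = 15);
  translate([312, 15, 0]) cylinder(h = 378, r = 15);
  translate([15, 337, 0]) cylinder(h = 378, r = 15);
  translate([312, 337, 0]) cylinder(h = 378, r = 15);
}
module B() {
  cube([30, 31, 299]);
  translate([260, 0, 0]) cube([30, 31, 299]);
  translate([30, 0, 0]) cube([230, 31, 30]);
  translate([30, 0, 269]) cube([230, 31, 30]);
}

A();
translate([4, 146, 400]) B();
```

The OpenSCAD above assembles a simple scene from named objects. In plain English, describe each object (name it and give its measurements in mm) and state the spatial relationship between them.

A is a simple wooden stool: a rectangular seat 327 mm (x) by 352 mm (y), 22 mm thick, top face at z = 400 mm, on four round legs, each 30 mm in diameter. The legs rest on z = 0, each leg's axis is inset half a diameter from the nearest pair of seat edges (so the leg's bounding box is flush with the corner).

B is a rectangular picture frame lying in the x–z plane (depth along y). The opening is 230 mm wide (x) by 239 mm tall (z), surrounded by a border 30 mm wide on all four sides. The frame is 31 mm deep and is made of two full-height vertical stiles with two horizontal rails fitted between them.

The picture frame is on top of the stool.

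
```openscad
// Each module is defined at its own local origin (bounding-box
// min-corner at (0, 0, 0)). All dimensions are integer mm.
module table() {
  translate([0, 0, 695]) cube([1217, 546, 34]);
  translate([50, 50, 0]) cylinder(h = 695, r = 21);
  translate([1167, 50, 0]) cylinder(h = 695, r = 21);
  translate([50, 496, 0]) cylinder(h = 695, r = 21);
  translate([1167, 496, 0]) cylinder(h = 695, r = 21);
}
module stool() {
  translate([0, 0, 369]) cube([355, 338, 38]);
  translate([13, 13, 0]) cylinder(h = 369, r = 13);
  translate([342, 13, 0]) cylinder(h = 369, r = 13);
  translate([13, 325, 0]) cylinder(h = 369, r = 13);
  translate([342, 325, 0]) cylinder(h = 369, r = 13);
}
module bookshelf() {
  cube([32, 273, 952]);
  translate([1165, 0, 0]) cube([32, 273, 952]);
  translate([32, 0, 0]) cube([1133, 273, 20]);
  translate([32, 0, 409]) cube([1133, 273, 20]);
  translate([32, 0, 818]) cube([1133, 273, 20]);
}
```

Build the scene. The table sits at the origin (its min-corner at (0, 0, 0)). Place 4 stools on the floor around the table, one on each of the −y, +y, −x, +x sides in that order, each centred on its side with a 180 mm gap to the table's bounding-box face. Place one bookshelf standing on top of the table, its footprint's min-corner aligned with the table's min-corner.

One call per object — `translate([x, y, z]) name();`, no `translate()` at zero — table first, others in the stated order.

table();
translate([431, -518, 0]) stool();
translate([431, 726, 0]) stool();
translate([-535, 104, 0]) stool();
translate([1397, 104, 0]) stool();
translate([0, 0, 729]) bookshelf();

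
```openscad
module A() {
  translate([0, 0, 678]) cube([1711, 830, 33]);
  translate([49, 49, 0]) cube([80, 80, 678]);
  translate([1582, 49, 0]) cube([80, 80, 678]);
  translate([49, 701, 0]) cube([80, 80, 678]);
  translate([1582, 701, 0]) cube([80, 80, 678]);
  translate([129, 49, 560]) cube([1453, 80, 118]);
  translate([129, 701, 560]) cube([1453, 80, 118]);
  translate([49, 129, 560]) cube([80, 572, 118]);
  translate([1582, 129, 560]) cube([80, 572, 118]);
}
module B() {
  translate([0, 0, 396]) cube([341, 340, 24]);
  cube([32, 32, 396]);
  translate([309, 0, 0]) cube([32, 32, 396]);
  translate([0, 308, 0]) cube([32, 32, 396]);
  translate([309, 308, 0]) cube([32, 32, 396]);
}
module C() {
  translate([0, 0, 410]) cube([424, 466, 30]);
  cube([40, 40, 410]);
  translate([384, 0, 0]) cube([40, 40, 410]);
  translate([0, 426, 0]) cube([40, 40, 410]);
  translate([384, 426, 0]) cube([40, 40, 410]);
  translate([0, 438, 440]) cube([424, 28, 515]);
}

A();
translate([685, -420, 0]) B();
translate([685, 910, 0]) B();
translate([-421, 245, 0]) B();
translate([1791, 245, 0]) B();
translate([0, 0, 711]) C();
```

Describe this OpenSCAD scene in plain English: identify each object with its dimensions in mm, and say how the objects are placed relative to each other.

A is a table with a 1711×830 mm rectangular top, 33 mm thick, top surface at z = 711 mm, supported by four 80×80 mm square legs, each inset 49 mm from the nearest pair of top edges, running from the floor. Four apron rails, 80 mm thick and 118 mm tall, run between adjacent legs with their top edges flush with the underside of the top and their outer faces flush with the legs' outer faces.

B is a four-legged stool. The seat is 341×340 mm, 24 mm thick, top at z = 420 mm. It stands on four square legs, each 32×32 mm in cross-section, from z = 0 to the seat underside, each flush with a corner of the seat.

C is a chair. The seat is a 424×466×30 mm slab with its top at z = 440 mm, on four 40×40 mm corner legs (flush with the seat edges, standing on z = 0). A flat backrest 28 mm thick, 515 mm tall, spans the full seat width and rises from the seat top along its +y edge, rear face flush with the rear of the seat.

Four stools sit around the table at the −y, +y, −x, +x sides. The chair is on top of the table.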